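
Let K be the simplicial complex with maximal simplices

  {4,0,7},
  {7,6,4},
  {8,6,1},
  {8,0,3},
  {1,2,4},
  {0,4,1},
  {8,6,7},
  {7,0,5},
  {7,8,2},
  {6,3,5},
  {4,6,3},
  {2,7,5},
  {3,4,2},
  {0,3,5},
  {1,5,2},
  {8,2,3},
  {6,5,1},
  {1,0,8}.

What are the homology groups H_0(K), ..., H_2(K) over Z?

H_0 = Z,  H_1 = Z^2,  H_2 = Z.

Fix the vertex order 0 < 1 < 2 < 3 < 4 < 5 < 6 < 7 < 8 and write every simplex with vertices in increasing order. Then dim K = 2 and the simplices of K are:

  0-simplices (9): [0], [1], [2], [3], [4], [5], [6], [7], [8]
  1-simplices (27): (27 of them)
  2-simplices (18): [0,1,4], [0,1,8], [0,3,5], [0,3,8], [0,4,7], [0,5,7], [1,2,4], [1,2,5], [1,5,6], [1,6,8], [2,3,4], [2,3,8], [2,5,7], [2,7,8], [3,4,6], [3,5,6], [4,6,7], [6,7,8]

Hence C_0 ≅ Z^9, C_1 ≅ Z^27, C_2 ≅ Z^18.

Boundary ∂_1: C_1 → C_0 is given by ∂[p,q] = [q] − [p]. For instance
  ∂[1,2] = [2] − [1].
As a 9×27 matrix over Z this has rank 8, with invariant factors (1,1,1,1,1,1,1,1).

The boundary map ∂_2: C_2 → C_1 acts by ∂[p,q,r] = [q,r] − [p,r] + [p,q]. For instance
  ∂[0,3,5] = [3,5] − [0,5] + [0,3],
  ∂[4,6,7] = [6,7] − [4,7] + [4,6].
As a 27×18 matrix over Z this has rank 17, with invariant factors (1,1,1,1,1,1,1,1,1,1,1,1,1,1,1,1,1).

Computing H_k = (kernel of ∂_k) / (image of ∂_{k+1}):

  H_0: rank C_0 − rank ∂_1 = 9 − 8 = 1, and the invariant factors of ∂_1 are all 1, so H_0 ≅ Z.
  H_1: rank ker ∂_1 − rank ∂_2 = (27 − 8) − 17 = 2, and the invariant factors of ∂_2 are all 1, so H_1 ≅ Z^2.
  H_2: rank ker ∂_2 − rank ∂_3 = (18 − 17) − 0 = 1, and there is no ∂_3, so H_2 ≅ Z.

(K is a triangulation of the torus T^2.)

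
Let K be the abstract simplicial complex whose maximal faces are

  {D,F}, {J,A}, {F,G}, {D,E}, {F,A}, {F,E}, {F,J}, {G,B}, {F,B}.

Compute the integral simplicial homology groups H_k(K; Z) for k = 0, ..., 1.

H_0 ≅ Z,  H_1 ≅ Z^3.

Order the vertices as A < B < D < E < F < G < J. Listing each simplex with vertices in this order, K has dimension 1 with simplices:

  0-simplices (7): A, B, D, E, F, G, J
  1-simplices (9): AF, AJ, BF, BG, DE, DF, EF, FG, FJ

so the chain groups are C_0 ≅ Z^7, C_1 ≅ Z^9.

The boundary map ∂_1: C_1 → C_0 maps an edge to its endpoints' difference, ∂[p,q] = q − p. For instance
  ∂FG = G − F.
This gives a 7×9 integer matrix of rank 6; reducing to Smith normal form yields diagonal entries (1,1,1,1,1,1).

Reading off H_k = ker ∂_k / im ∂_{k+1}:

  H_0: rank C_0 − rank ∂_1 = 7 − 6 = 1, and the invariant factors of ∂_1 are all 1, so H_0 = Z.
  H_1: rank ker ∂_1 − rank ∂_2 = (9 − 6) − 0 = 3, and there is no ∂_2, so H_1 = Z^3.

As a check, the Euler characteristic is 7 − 9 = -2, which agrees with 1 − 3 = -2.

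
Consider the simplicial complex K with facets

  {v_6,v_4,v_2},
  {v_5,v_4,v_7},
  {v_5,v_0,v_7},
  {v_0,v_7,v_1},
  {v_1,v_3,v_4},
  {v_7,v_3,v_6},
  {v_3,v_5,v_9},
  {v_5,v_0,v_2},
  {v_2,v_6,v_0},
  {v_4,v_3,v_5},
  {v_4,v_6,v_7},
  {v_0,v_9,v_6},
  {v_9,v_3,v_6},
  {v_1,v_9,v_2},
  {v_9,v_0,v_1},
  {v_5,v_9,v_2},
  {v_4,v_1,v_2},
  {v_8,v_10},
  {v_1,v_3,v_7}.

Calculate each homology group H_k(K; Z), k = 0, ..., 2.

Order the vertices as v_0 < v_1 < v_2 < v_3 < v_4 < v_5 < v_6 < v_7 < v_8 < v_9 < v_10. Listing each simplex with vertices in this order, K has dimension 2 with simplices:

  0-simplices (11): [v_0], [v_1], [v_2], [v_3], [v_4], [v_5], [v_6], [v_7], [v_8], [v_9], [v_10]
  1-simplices (28): (28 of them)
  2-simplices (18): (18 of them)

giving chain groups C_0 ≅ Z^11, C_1 ≅ Z^28, C_2 ≅ Z^18.

The boundary map ∂_1: C_1 → C_0 maps an edge to its endpoints' difference, ∂[p,q] = q − p. For instance
  ∂[v_2,v_4] = [v_4] − [v_2].
The 11×28 boundary matrix has rank 9 and Smith normal form diag(1,1,1,1,1,1,1,1,1).

∂_2: C_2 → C_1 sends each 2-simplex [p,q,r] to [q,r] − [p,r] + [p,q]. For instance
  ∂[v_3,v_6,v_9] = [v_6,v_9] − [v_3,v_9] + [v_3,v_6],
  ∂[v_1,v_2,v_4] = [v_2,v_4] − [v_1,v_4] + [v_1,v_2].
As a 28×18 matrix over Z this has rank 18, with invariant factors (1,1,1,1,1,1,1,1,1,1,1,1,1,1,1,1,1,2).

Reading off H_k = ker ∂_k / im ∂_{k+1}:

  H_0: rank C_0 − rank ∂_1 = 11 − 9 = 2, and the invariant factors of ∂_1 are all 1, so H_0 ≅ Z^2.
  H_1: rank ker ∂_1 − rank ∂_2 = (28 − 9) − 18 = 1, and ∂_2 has invariant factor 2 > 1, so H_1 ≅ Z ⊕ Z_2.
  H_2: rank ker ∂_2 − rank ∂_3 = (18 − 18) − 0 = 0, and there is no ∂_3, so H_2 ≅ 0.

(K is a triangulation of the disjoint union of the Klein bottle and the 1-simplex.)

H_0 ≅ Z^2,  H_1 ≅ Z ⊕ Z_2,  H_2 = 0.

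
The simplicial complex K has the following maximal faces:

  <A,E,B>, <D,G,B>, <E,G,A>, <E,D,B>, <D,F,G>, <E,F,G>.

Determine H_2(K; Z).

H_2 ≅ 0.

Order the vertices as A < B < D < E < F < G. Listing each simplex with vertices in this order, K has dimension 2 with simplices:

  0-simplices (6): A, B, D, E, F, G
  1-simplices (12): AB, AE, AG, BD, BE, BG, DE, DF, DG, EF, EG, FG
  2-simplices (6): ABE, AEG, BDE, BDG, DFG, EFG

so the chain groups are C_0 ≅ Z^6, C_1 ≅ Z^12, C_2 ≅ Z^6.

∂_1: C_1 → C_0 maps an edge to its endpoints' difference, ∂[p,q] = q − p. For instance
  ∂EF = F − E.
This gives a 6×12 integer matrix of rank 5; reducing to Smith normal form yields diagonal entries (1,1,1,1,1).

Boundary ∂_2: C_2 → C_1 sends each 2-simplex [p,q,r] to [q,r] − [p,r] + [p,q]. For instance
  ∂ABE = BE − AE + AB,
  ∂DFG = FG − DG + DF.
The 12×6 boundary matrix has rank 6 and Smith normal form diag(1,1,1,1,1,1).

Computing H_k = (kernel of ∂_k) / (image of ∂_{k+1}):

  H_2: rank ker ∂_2 − rank ∂_3 = (6 − 6) − 0 = 0, and there is no ∂_3, so H_2 = 0.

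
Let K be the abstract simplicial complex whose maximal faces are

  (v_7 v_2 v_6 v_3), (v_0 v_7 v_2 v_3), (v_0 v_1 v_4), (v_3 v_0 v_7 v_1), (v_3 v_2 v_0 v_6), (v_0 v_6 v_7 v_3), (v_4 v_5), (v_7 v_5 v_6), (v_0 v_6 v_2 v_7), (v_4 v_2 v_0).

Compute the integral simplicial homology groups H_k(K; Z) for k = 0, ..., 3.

H_0 = Z,  H_1 = Z,  H_2 = 0,  H_3 = Z.

Order the vertices as v_0 < v_1 < v_2 < v_3 < v_4 < v_5 < v_6 < v_7. Listing each simplex with vertices in this order, K has dimension 3 with simplices:

  0-simplices (8): [v_0], [v_1], [v_2], [v_3], [v_4], [v_5], [v_6], [v_7]
  1-simplices (19): (19 of them)
  2-simplices (16): (16 of them)
  3-simplices (6): [v_0,v_1,v_3,v_7], [v_0,v_2,v_3,v_6], [v_0,v_2,v_3,v_7], [v_0,v_2,v_6,v_7], [v_0,v_3,v_6,v_7], [v_2,v_3,v_6,v_7]

Hence C_0 ≅ Z^8, C_1 ≅ Z^19, C_2 ≅ Z^16, C_3 ≅ Z^6.

Boundary ∂_1: C_1 → C_0 is given by ∂[p,q] = [q] − [p]. For instance
  ∂[v_5,v_7] = [v_7] − [v_5].
The 8×19 boundary matrix has rank 7 and Smith normal form diag(1,1,1,1,1,1,1).

The boundary map ∂_2: C_2 → C_1 maps a triangle to the signed sum of its edges. For instance
  ∂[v_0,v_2,v_7] = [v_2,v_7] − [v_0,v_7] + [v_0,v_2],
  ∂[v_0,v_3,v_7] = [v_3,v_7] − [v_0,v_7] + [v_0,v_3].
As a 19×16 matrix over Z this has rank 11, with invariant factors (1,1,1,1,1,1,1,1,1,1,1).

Boundary ∂_3: C_3 → C_2 sends each 3-simplex σ to the alternating sum Σ_i (−1)^i (σ with its i-th vertex removed). For instance
  ∂[v_0,v_3,v_6,v_7] = [v_3,v_6,v_7] − [v_0,v_6,v_7] + [v_0,v_3,v_7] − [v_0,v_3,v_6],
  ∂[v_2,v_3,v_6,v_7] = [v_3,v_6,v_7] − [v_2,v_6,v_7] + [v_2,v_3,v_7] − [v_2,v_3,v_6].
The resulting 16×6 matrix has rank 5, and its Smith normal form has invariant factors (1,1,1,1,1).

Reading off H_k = ker ∂_k / im ∂_{k+1}:

  H_0: rank C_0 − rank ∂_1 = 8 − 7 = 1, and the invariant factors of ∂_1 are all 1, so H_0 = Z.
  H_1: rank ker ∂_1 − rank ∂_2 = (19 − 7) − 11 = 1, and the invariant factors of ∂_2 are all 1, so H_1 = Z.
  H_2: rank ker ∂_2 − rank ∂_3 = (16 − 11) − 5 = 0, and the invariant factors of ∂_3 are all 1, so H_2 = 0.
  H_3: rank ker ∂_3 − rank ∂_4 = (6 − 5) − 0 = 1, and there is no ∂_4, so H_3 = Z.

As a check, the Euler characteristic is 8 − 19 + 16 − 6 = -1, which agrees with 1 − 1 + 0 − 1 = -1.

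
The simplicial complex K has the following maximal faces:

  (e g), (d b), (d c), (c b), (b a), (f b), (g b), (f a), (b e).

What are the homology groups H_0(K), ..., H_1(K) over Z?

H_0 = Z,  H_1 = Z^3.

Fix the vertex order a < b < c < d < e < f < g and write every simplex with vertices in increasing order. Then dim K = 1 and the simplices of K are:

  0-simplices (7): a, b, c, d, e, f, g
  1-simplices (9): ab, af, bc, bd, be, bf, bg, cd, eg

so the chain groups are C_0 ≅ Z^7, C_1 ≅ Z^9.

The boundary map ∂_1: C_1 → C_0 sends each edge [p,q] (with p < q) to q − p. For instance
  ∂be = e − b.
The resulting 7×9 matrix has rank 6, and its Smith normal form has invariant factors (1,1,1,1,1,1).

Computing H_k = (kernel of ∂_k) / (image of ∂_{k+1}):

  H_0: rank C_0 − rank ∂_1 = 7 − 6 = 1, and the invariant factors of ∂_1 are all 1, so H_0 = Z.
  H_1: rank ker ∂_1 − rank ∂_2 = (9 − 6) − 0 = 3, and there is no ∂_2, so H_1 = Z^3.

(K is a triangulation of a wedge of 3 circles.)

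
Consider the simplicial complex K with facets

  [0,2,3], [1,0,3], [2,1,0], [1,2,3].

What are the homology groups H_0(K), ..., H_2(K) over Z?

H_0 ≅ Z,  H_1 = 0,  H_2 ≅ Z.

We work with the vertex ordering 0 < 1 < 2 < 3. The simplices of K, each written with vertices in increasing order, are:

  0-simplices (4): [0], [1], [2], [3]
  1-simplices (6): [0,1], [0,2], [0,3], [1,2], [1,3], [2,3]
  2-simplices (4): [0,1,2], [0,1,3], [0,2,3], [1,2,3]

so the chain groups are C_0 ≅ Z^4, C_1 ≅ Z^6, C_2 ≅ Z^4.

The boundary map ∂_1: C_1 → C_0 sends each edge [p,q] (with p < q) to q − p. For instance
  ∂[1,2] = [2] − [1].
The resulting 4×6 matrix has rank 3, and its Smith normal form has invariant factors (1,1,1).

∂_2: C_2 → C_1 maps a triangle to the signed sum of its edges. For instance
  ∂[0,1,2] = [1,2] − [0,2] + [0,1],
  ∂[0,1,3] = [1,3] − [0,3] + [0,1].
The resulting 6×4 matrix has rank 3, and its Smith normal form has invariant factors (1,1,1).

Now H_k = ker ∂_k / im ∂_{k+1}, so:

  H_0: rank C_0 − rank ∂_1 = 4 − 3 = 1, and the invariant factors of ∂_1 are all 1, so H_0 = Z.
  H_1: rank ker ∂_1 − rank ∂_2 = (6 − 3) − 3 = 0, and the invariant factors of ∂_2 are all 1, so H_1 = 0.
  H_2: rank ker ∂_2 − rank ∂_3 = (4 − 3) − 0 = 1, and there is no ∂_3, so H_2 = Z.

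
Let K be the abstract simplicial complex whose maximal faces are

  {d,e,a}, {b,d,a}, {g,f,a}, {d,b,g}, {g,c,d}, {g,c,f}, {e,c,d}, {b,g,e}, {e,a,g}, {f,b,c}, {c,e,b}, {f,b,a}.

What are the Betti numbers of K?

Take the total order a < b < c < d < e < f < g on the vertex set. Then K (dimension 2) consists of the simplices:

  0-simplices (7): a, b, c, d, e, f, g
  1-simplices (18): ab, ad, ae, af, ag, bc, bd, be, bf, bg, cd, ce, cf, cg, de, dg, eg, fg
  2-simplices (12): abd, abf, ade, aeg, afg, bce, bcf, bdg, beg, cde, cdg, cfg

giving chain groups C_0 ≅ Z^7, C_1 ≅ Z^18, C_2 ≅ Z^12.

∂_1: C_1 → C_0 sends each edge [p,q] (with p < q) to q − p.
As a 7×18 matrix over Z this has rank 6, with invariant factors (1,1,1,1,1,1).

∂_2: C_2 → C_1 sends each 2-simplex [p,q,r] to [q,r] − [p,r] + [p,q]. For instance
  ∂abd = bd − ad + ab,
  ∂ade = de − ae + ad.
The 18×12 boundary matrix has rank 12 and Smith normal form diag(1,1,1,1,1,1,1,1,1,1,1,2).

From H_k ≅ ker(∂_k) / im(∂_{k+1}) we obtain:

  H_0: rank C_0 − rank ∂_1 = 7 − 6 = 1, and the invariant factors of ∂_1 are all 1, so H_0 = Z.
  H_1: rank ker ∂_1 − rank ∂_2 = (18 − 6) − 12 = 0, and ∂_2 has invariant factor 2 > 1, so H_1 = Z/2Z.
  H_2: rank ker ∂_2 − rank ∂_3 = (12 − 12) − 0 = 0, and there is no ∂_3, so H_2 = 0.

Hence the Betti numbers are b_0 = 1, b_1 = 0, b_2 = 0.

b_0 = 1, b_1 = 0, b_2 = 0.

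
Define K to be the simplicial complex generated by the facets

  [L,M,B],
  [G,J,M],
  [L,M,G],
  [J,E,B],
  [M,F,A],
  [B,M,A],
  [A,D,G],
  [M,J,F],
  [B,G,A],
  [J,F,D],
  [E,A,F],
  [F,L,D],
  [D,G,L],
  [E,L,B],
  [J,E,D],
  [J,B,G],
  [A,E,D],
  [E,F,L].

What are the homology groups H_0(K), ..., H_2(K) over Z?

H_0 ≅ Z,  H_1 ≅ Z ⊕ Z/2,  H_2 = 0.

Order the vertices as A < B < D < E < F < G < J < L < M. Listing each simplex with vertices in this order, K has dimension 2 with simplices:

  0-simplices (9): A, B, D, E, F, G, J, L, M
  1-simplices (27): AB, AD, AE, AF, AG, AM, BE, BG, BJ, BL, BM, DE, DF, DG, DJ, DL, EF, EJ, EL, FJ, FL, FM, GJ, GL, GM, JM, LM
  2-simplices (18): ABG, ABM, ADE, ADG, AEF, AFM, BEJ, BEL, BGJ, BLM, DEJ, DFJ, DFL, DGL, EFL, FJM, GJM, GLM

giving chain groups C_0 ≅ Z^9, C_1 ≅ Z^27, C_2 ≅ Z^18.

∂_1: C_1 → C_0 maps an edge to its endpoints' difference, ∂[p,q] = q − p. For instance
  ∂GJ = J − G.
The resulting 9×27 matrix has rank 8, and its Smith normal form has invariant factors (1,1,1,1,1,1,1,1).

∂_2: C_2 → C_1 sends each 2-simplex [p,q,r] to [q,r] − [p,r] + [p,q]. For instance
  ∂BEJ = EJ − BJ + BE,
  ∂ABG = BG − AG + AB.
The 27×18 boundary matrix has rank 18 and Smith normal form diag(1,1,1,1,1,1,1,1,1,1,1,1,1,1,1,1,1,2).

Reading off H_k = ker ∂_k / im ∂_{k+1}:

  H_0: rank C_0 − rank ∂_1 = 9 − 8 = 1, and the invariant factors of ∂_1 are all 1, so H_0 ≅ Z.
  H_1: rank ker ∂_1 − rank ∂_2 = (27 − 8) − 18 = 1, and ∂_2 has invariant factor 2 > 1, so H_1 ≅ Z ⊕ Z/2.
  H_2: rank ker ∂_2 − rank ∂_3 = (18 − 18) − 0 = 0, and there is no ∂_3, so H_2 ≅ 0.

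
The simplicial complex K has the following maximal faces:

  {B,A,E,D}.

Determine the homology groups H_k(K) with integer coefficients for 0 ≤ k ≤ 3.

Fix the vertex order A < B < D < E and write every simplex with vertices in increasing order. Then dim K = 3 and the simplices of K are:

  0-simplices (4): A, B, D, E
  1-simplices (6): AB, AD, AE, BD, BE, DE
  2-simplices (4): ABD, ABE, ADE, BDE
  3-simplices (1): ABDE

so the chain groups are C_0 ≅ Z^4, C_1 ≅ Z^6, C_2 ≅ Z^4, C_3 ≅ Z^1.

∂_1: C_1 → C_0 maps an edge to its endpoints' difference, ∂[p,q] = q − p. For instance
  ∂BD = D − B.
This gives a 4×6 integer matrix of rank 3; reducing to Smith normal form yields diagonal entries (1,1,1).

∂_2: C_2 → C_1 maps a triangle to the signed sum of its edges. For instance
  ∂ABE = BE − AE + AB,
  ∂BDE = DE − BE + BD.
The resulting 6×4 matrix has rank 3, and its Smith normal form has invariant factors (1,1,1).

Boundary ∂_3: C_3 → C_2 sends each 3-simplex σ to the alternating sum Σ_i (−1)^i (σ with its i-th vertex removed). For instance
  ∂ABDE = BDE − ADE + ABE − ABD.
This gives a 4×1 integer matrix of rank 1; reducing to Smith normal form yields diagonal entries (1).

Computing H_k = (kernel of ∂_k) / (image of ∂_{k+1}):

  H_0: rank C_0 − rank ∂_1 = 4 − 3 = 1, and the invariant factors of ∂_1 are all 1, so H_0 ≅ Z.
  H_1: rank ker ∂_1 − rank ∂_2 = (6 − 3) − 3 = 0, and the invariant factors of ∂_2 are all 1, so H_1 ≅ 0.
  H_2: rank ker ∂_2 − rank ∂_3 = (4 − 3) − 1 = 0, and the invariant factors of ∂_3 are all 1, so H_2 ≅ 0.
  H_3: rank ker ∂_3 − rank ∂_4 = (1 − 1) − 0 = 0, and there is no ∂_4, so H_3 ≅ 0.

H_0 = Z,  H_1 = 0,  H_2 = 0,  H_3 = 0.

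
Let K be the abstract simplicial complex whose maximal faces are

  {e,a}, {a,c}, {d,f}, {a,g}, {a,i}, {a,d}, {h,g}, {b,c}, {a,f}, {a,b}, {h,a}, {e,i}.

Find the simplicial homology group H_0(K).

H_0 ≅ Z.

K has 9 vertices, 12 edges.
rank ∂_0 = 0, rank ∂_1 = 8 ⇒ b_0 = 9 − 0 − 8 = 1; all invariant factors of ∂_1 are 1 so no torsion. So H_0 ≅ Z.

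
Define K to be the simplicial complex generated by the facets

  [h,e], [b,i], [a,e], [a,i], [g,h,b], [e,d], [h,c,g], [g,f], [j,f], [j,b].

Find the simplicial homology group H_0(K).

H_0 ≅ Z.

Order the vertices as a < b < c < d < e < f < g < h < i < j. Listing each simplex with vertices in this order, K has dimension 2 with simplices:

  0-simplices (10): a, b, c, d, e, f, g, h, i, j
  1-simplices (13): ae, ai, bg, bh, bi, bj, cg, ch, de, eh, fg, fj, gh
  2-simplices (2): bgh, cgh

giving chain groups C_0 ≅ Z^10, C_1 ≅ Z^13, C_2 ≅ Z^2.

Boundary ∂_1: C_1 → C_0 maps an edge to its endpoints' difference, ∂[p,q] = q − p. For instance
  ∂cg = g − c.
As a 10×13 matrix over Z this has rank 9, with invariant factors (1,1,1,1,1,1,1,1,1).

Boundary ∂_2: C_2 → C_1 sends each 2-simplex [p,q,r] to [q,r] − [p,r] + [p,q]. For instance
  ∂cgh = gh − ch + cg,
  ∂bgh = gh − bh + bg.
This gives a 13×2 integer matrix of rank 2; reducing to Smith normal form yields diagonal entries (1,1).

Computing H_k = (kernel of ∂_k) / (image of ∂_{k+1}):

  H_0: rank C_0 − rank ∂_1 = 10 − 9 = 1, and the invariant factors of ∂_1 are all 1, so H_0 ≅ Z.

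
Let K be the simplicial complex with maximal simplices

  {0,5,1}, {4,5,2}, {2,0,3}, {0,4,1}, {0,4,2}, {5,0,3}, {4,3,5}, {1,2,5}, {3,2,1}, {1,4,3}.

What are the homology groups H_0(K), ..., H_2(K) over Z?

H_0 = Z,  H_1 = Z/2Z,  H_2 = 0.

Fix the vertex order 0 < 1 < 2 < 3 < 4 < 5 and write every simplex with vertices in increasing order. Then dim K = 2 and the simplices of K are:

  0-simplices (6): [0], [1], [2], [3], [4], [5]
  1-simplices (15): [0,1], [0,2], [0,3], [0,4], [0,5], [1,2], [1,3], [1,4], [1,5], [2,3], [2,4], [2,5], [3,4], [3,5], [4,5]
  2-simplices (10): [0,1,4], [0,1,5], [0,2,3], [0,2,4], [0,3,5], [1,2,3], [1,2,5], [1,3,4], [2,4,5], [3,4,5]

Hence C_0 ≅ Z^6, C_1 ≅ Z^15, C_2 ≅ Z^10.

Boundary ∂_1: C_1 → C_0 is given by ∂[p,q] = [q] − [p]. For instance
  ∂[2,3] = [3] − [2].
The 6×15 boundary matrix has rank 5 and Smith normal form diag(1,1,1,1,1).

Boundary ∂_2: C_2 → C_1 sends each 2-simplex [p,q,r] to [q,r] − [p,r] + [p,q]. For instance
  ∂[1,2,5] = [2,5] − [1,5] + [1,2],
  ∂[2,4,5] = [4,5] − [2,5] + [2,4].
As a 15×10 matrix over Z this has rank 10, with invariant factors (1,1,1,1,1,1,1,1,1,2).

Reading off H_k = ker ∂_k / im ∂_{k+1}:

  H_0: rank C_0 − rank ∂_1 = 6 − 5 = 1, and the invariant factors of ∂_1 are all 1, so H_0 = Z.
  H_1: rank ker ∂_1 − rank ∂_2 = (15 − 5) − 10 = 0, and ∂_2 has invariant factor 2 > 1, so H_1 = Z/2Z.
  H_2: rank ker ∂_2 − rank ∂_3 = (10 − 10) − 0 = 0, and there is no ∂_3, so H_2 = 0.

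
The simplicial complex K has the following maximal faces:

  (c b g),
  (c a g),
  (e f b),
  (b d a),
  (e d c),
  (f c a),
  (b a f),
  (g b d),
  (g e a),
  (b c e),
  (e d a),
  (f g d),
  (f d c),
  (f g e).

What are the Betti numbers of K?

b_0 = 1, b_1 = 2, b_2 = 1.

K has 7 vertices, 21 edges, 14 triangles.
rank ∂_0 = 0, rank ∂_1 = 6 ⇒ b_0 = 7 − 0 − 6 = 1; all invariant factors of ∂_1 are 1 so no torsion. So H_0 ≅ Z.
rank ∂_1 = 6, rank ∂_2 = 13 ⇒ b_1 = 21 − 6 − 13 = 2; all invariant factors of ∂_2 are 1 so no torsion. So H_1 ≅ Z^2.
rank ∂_2 = 13, rank ∂_3 = 0 ⇒ b_2 = 14 − 13 − 0 = 1. So H_2 ≅ Z.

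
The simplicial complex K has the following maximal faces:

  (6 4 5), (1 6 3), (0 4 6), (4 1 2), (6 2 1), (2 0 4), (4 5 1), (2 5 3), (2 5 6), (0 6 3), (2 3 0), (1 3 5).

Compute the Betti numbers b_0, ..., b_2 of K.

We work with the vertex ordering 0 < 1 < 2 < 3 < 4 < 5 < 6. The simplices of K, each written with vertices in increasing order, are:

  0-simplices (7): [0], [1], [2], [3], [4], [5], [6]
  1-simplices (18): [0,2], [0,3], [0,4], [0,6], [1,2], [1,3], [1,4], [1,5], [1,6], [2,3], [2,4], [2,5], [2,6], [3,5], [3,6], [4,5], [4,6], [5,6]
  2-simplices (12): [0,2,3], [0,2,4], [0,3,6], [0,4,6], [1,2,4], [1,2,6], [1,3,5], [1,3,6], [1,4,5], [2,3,5], [2,5,6], [4,5,6]

Hence C_0 ≅ Z^7, C_1 ≅ Z^18, C_2 ≅ Z^12.

Boundary ∂_1: C_1 → C_0 maps an edge to its endpoints' difference, ∂[p,q] = q − p. For instance
  ∂[1,3] = [3] − [1].
This gives a 7×18 integer matrix of rank 6; reducing to Smith normal form yields diagonal entries (1,1,1,1,1,1).

The boundary map ∂_2: C_2 → C_1 acts by ∂[p,q,r] = [q,r] − [p,r] + [p,q]. For instance
  ∂[1,3,5] = [3,5] − [1,5] + [1,3],
  ∂[0,3,6] = [3,6] − [0,6] + [0,3].
As a 18×12 matrix over Z this has rank 12, with invariant factors (1,1,1,1,1,1,1,1,1,1,1,2).

Now H_k = ker ∂_k / im ∂_{k+1}, so:

  H_0: rank C_0 − rank ∂_1 = 7 − 6 = 1, and the invariant factors of ∂_1 are all 1, so H_0 = Z.
  H_1: rank ker ∂_1 − rank ∂_2 = (18 − 6) − 12 = 0, and ∂_2 has invariant factor 2 > 1, so H_1 = Z/2.
  H_2: rank ker ∂_2 − rank ∂_3 = (12 − 12) − 0 = 0, and there is no ∂_3, so H_2 = 0.

Hence the Betti numbers are b_0 = 1, b_1 = 0, b_2 = 0.

b_0 = 1, b_1 = 0, b_2 = 0.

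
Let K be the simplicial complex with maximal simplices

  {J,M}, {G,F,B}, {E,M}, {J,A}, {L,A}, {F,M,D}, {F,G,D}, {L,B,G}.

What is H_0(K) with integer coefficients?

H_0 = Z.

Take the total order A < B < D < E < F < G < J < L < M on the vertex set. Then K (dimension 2) consists of the simplices:

  0-simplices (9): A, B, D, E, F, G, J, L, M
  1-simplices (13): AJ, AL, BF, BG, BL, DF, DG, DM, EM, FG, FM, GL, JM
  2-simplices (4): BFG, BGL, DFG, DFM

so the chain groups are C_0 ≅ Z^9, C_1 ≅ Z^13, C_2 ≅ Z^4.

The boundary map ∂_1: C_1 → C_0 maps an edge to its endpoints' difference, ∂[p,q] = q − p.
This gives a 9×13 integer matrix of rank 8; reducing to Smith normal form yields diagonal entries (1,1,1,1,1,1,1,1).

The boundary map ∂_2: C_2 → C_1 sends each 2-simplex [p,q,r] to [q,r] − [p,r] + [p,q]. For instance
  ∂BGL = GL − BL + BG,
  ∂BFG = FG − BG + BF.
The resulting 13×4 matrix has rank 4, and its Smith normal form has invariant factors (1,1,1,1).

Now H_k = ker ∂_k / im ∂_{k+1}, so:

  H_0: rank C_0 − rank ∂_1 = 9 − 8 = 1, and the invariant factors of ∂_1 are all 1, so H_0 = Z.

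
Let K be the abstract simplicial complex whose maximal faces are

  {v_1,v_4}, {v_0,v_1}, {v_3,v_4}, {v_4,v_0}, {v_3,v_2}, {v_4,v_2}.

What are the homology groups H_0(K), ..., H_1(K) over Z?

H_0 = Z,  H_1 = Z^2.

K has 5 vertices, 6 edges.
rank ∂_0 = 0, rank ∂_1 = 4 ⇒ b_0 = 5 − 0 − 4 = 1; all invariant factors of ∂_1 are 1 so no torsion. So H_0 ≅ Z.
rank ∂_1 = 4, rank ∂_2 = 0 ⇒ b_1 = 6 − 4 − 0 = 2. So H_1 ≅ Z^2.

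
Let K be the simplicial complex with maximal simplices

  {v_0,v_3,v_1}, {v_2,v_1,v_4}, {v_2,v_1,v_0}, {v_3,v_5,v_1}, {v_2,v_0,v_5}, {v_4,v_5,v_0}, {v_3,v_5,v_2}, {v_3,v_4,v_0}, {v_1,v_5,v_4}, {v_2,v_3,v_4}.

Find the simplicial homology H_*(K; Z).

We work with the vertex ordering v_0 < v_1 < v_2 < v_3 < v_4 < v_5. The simplices of K, each written with vertices in increasing order, are:

  0-simplices (6): [v_0], [v_1], [v_2], [v_3], [v_4], [v_5]
  1-simplices (15): (15 of them)
  2-simplices (10): [v_0,v_1,v_2], [v_0,v_1,v_3], [v_0,v_2,v_5], [v_0,v_3,v_4], [v_0,v_4,v_5], [v_1,v_2,v_4], [v_1,v_3,v_5], [v_1,v_4,v_5], [v_2,v_3,v_4], [v_2,v_3,v_5]

Hence C_0 ≅ Z^6, C_1 ≅ Z^15, C_2 ≅ Z^10.

Boundary ∂_1: C_1 → C_0 maps an edge to its endpoints' difference, ∂[p,q] = q − p. For instance
  ∂[v_0,v_5] = [v_5] − [v_0].
The resulting 6×15 matrix has rank 5, and its Smith normal form has invariant factors (1,1,1,1,1).

Boundary ∂_2: C_2 → C_1 maps a triangle to the signed sum of its edges. For instance
  ∂[v_1,v_4,v_5] = [v_4,v_5] − [v_1,v_5] + [v_1,v_4],
  ∂[v_0,v_4,v_5] = [v_4,v_5] − [v_0,v_5] + [v_0,v_4].
The resulting 15×10 matrix has rank 10, and its Smith normal form has invariant factors (1,1,1,1,1,1,1,1,1,2).

From H_k ≅ ker(∂_k) / im(∂_{k+1}) we obtain:

  H_0: rank C_0 − rank ∂_1 = 6 − 5 = 1, and the invariant factors of ∂_1 are all 1, so H_0 = Z.
  H_1: rank ker ∂_1 − rank ∂_2 = (15 − 5) − 10 = 0, and ∂_2 has invariant factor 2 > 1, so H_1 = Z/2.
  H_2: rank ker ∂_2 − rank ∂_3 = (10 − 10) − 0 = 0, and there is no ∂_3, so H_2 = 0.

H_0 ≅ Z,  H_1 ≅ Z/2,  H_2 = 0.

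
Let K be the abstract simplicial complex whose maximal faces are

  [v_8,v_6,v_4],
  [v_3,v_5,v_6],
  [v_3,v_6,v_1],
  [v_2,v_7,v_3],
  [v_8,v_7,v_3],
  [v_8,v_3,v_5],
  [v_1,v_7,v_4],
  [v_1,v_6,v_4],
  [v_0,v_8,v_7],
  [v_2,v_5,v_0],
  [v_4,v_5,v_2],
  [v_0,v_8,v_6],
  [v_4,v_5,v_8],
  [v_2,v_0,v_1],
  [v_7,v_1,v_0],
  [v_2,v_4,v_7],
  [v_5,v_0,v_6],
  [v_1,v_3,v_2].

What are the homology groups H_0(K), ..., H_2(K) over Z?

Fix the vertex order v_0 < v_1 < v_2 < v_3 < v_4 < v_5 < v_6 < v_7 < v_8 and write every simplex with vertices in increasing order. Then dim K = 2 and the simplices of K are:

  0-simplices (9): [v_0], [v_1], [v_2], [v_3], [v_4], [v_5], [v_6], [v_7], [v_8]
  1-simplices (27): (27 of them)
  2-simplices (18): (18 of them)

so the chain groups are C_0 ≅ Z^9, C_1 ≅ Z^27, C_2 ≅ Z^18.

The boundary map ∂_1: C_1 → C_0 sends each edge [p,q] (with p < q) to q − p. For instance
  ∂[v_5,v_6] = [v_6] − [v_5].
The resulting 9×27 matrix has rank 8, and its Smith normal form has invariant factors (1,1,1,1,1,1,1,1).

Boundary ∂_2: C_2 → C_1 acts by ∂[p,q,r] = [q,r] − [p,r] + [p,q]. For instance
  ∂[v_3,v_5,v_6] = [v_5,v_6] − [v_3,v_6] + [v_3,v_5],
  ∂[v_3,v_5,v_8] = [v_5,v_8] − [v_3,v_8] + [v_3,v_5].
This gives a 27×18 integer matrix of rank 18; reducing to Smith normal form yields diagonal entries (1,1,1,1,1,1,1,1,1,1,1,1,1,1,1,1,1,2).

Reading off H_k = ker ∂_k / im ∂_{k+1}:

  H_0: rank C_0 − rank ∂_1 = 9 − 8 = 1, and the invariant factors of ∂_1 are all 1, so H_0 ≅ Z.
  H_1: rank ker ∂_1 − rank ∂_2 = (27 − 8) − 18 = 1, and ∂_2 has invariant factor 2 > 1, so H_1 ≅ Z ⊕ Z/2.
  H_2: rank ker ∂_2 − rank ∂_3 = (18 − 18) − 0 = 0, and there is no ∂_3, so H_2 ≅ 0.

H_0 = Z,  H_1 = Z ⊕ Z/2,  H_2 = 0.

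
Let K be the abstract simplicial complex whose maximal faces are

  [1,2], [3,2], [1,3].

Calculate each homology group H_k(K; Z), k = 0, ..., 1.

H_0 ≅ Z,  H_1 ≅ Z.

We work with the vertex ordering 1 < 2 < 3. The simplices of K, each written with vertices in increasing order, are:

  0-simplices (3): [1], [2], [3]
  1-simplices (3): [1,2], [1,3], [2,3]

so the chain groups are C_0 ≅ Z^3, C_1 ≅ Z^3.

Boundary ∂_1: C_1 → C_0 sends each edge [p,q] (with p < q) to q − p. For instance
  ∂[2,3] = [3] − [2].
This gives a 3×3 integer matrix of rank 2; reducing to Smith normal form yields diagonal entries (1,1).

Computing H_k = (kernel of ∂_k) / (image of ∂_{k+1}):

  H_0: rank C_0 − rank ∂_1 = 3 − 2 = 1, and the invariant factors of ∂_1 are all 1, so H_0 ≅ Z.
  H_1: rank ker ∂_1 − rank ∂_2 = (3 − 2) − 0 = 1, and there is no ∂_2, so H_1 ≅ Z.

(K is a triangulation of the circle S^1.)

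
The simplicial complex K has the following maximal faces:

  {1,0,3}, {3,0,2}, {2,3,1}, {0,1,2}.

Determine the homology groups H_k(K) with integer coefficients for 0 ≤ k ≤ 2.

K has 4 vertices, 6 edges, 4 triangles.
rank ∂_0 = 0, rank ∂_1 = 3 ⇒ b_0 = 4 − 0 − 3 = 1; all invariant factors of ∂_1 are 1 so no torsion. So H_0 = Z.
rank ∂_1 = 3, rank ∂_2 = 3 ⇒ b_1 = 6 − 3 − 3 = 0; all invariant factors of ∂_2 are 1 so no torsion. So H_1 = 0.
rank ∂_2 = 3, rank ∂_3 = 0 ⇒ b_2 = 4 − 3 − 0 = 1. So H_2 = Z.

H_0 = Z,  H_1 = 0,  H_2 = Z.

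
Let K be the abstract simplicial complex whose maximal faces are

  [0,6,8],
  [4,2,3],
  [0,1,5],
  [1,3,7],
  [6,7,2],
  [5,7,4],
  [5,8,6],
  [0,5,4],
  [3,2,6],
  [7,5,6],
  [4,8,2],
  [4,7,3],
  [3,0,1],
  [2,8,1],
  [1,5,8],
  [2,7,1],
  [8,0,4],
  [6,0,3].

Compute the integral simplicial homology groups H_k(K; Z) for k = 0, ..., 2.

H_0 = Z,  H_1 = Z ⊕ Z_2,  H_2 = 0.

We work with the vertex ordering 0 < 1 < 2 < 3 < 4 < 5 < 6 < 7 < 8. The simplices of K, each written with vertices in increasing order, are:

  0-simplices (9): [0], [1], [2], [3], [4], [5], [6], [7], [8]
  1-simplices (27): (27 of them)
  2-simplices (18): [0,1,3], [0,1,5], [0,3,6], [0,4,5], [0,4,8], [0,6,8], [1,2,7], [1,2,8], [1,3,7], [1,5,8], [2,3,4], [2,3,6], [2,4,8], [2,6,7], [3,4,7], [4,5,7], [5,6,7], [5,6,8]

so the chain groups are C_0 ≅ Z^9, C_1 ≅ Z^27, C_2 ≅ Z^18.

∂_1: C_1 → C_0 is given by ∂[p,q] = [q] − [p]. For instance
  ∂[5,7] = [7] − [5].
As a 9×27 matrix over Z this has rank 8, with invariant factors (1,1,1,1,1,1,1,1).

The boundary map ∂_2: C_2 → C_1 acts by ∂[p,q,r] = [q,r] − [p,r] + [p,q]. For instance
  ∂[5,6,8] = [6,8] − [5,8] + [5,6],
  ∂[5,6,7] = [6,7] − [5,7] + [5,6].
This gives a 27×18 integer matrix of rank 18; reducing to Smith normal form yields diagonal entries (1,1,1,1,1,1,1,1,1,1,1,1,1,1,1,1,1,2).

From H_k ≅ ker(∂_k) / im(∂_{k+1}) we obtain:

  H_0: rank C_0 − rank ∂_1 = 9 − 8 = 1, and the invariant factors of ∂_1 are all 1, so H_0 = Z.
  H_1: rank ker ∂_1 − rank ∂_2 = (27 − 8) − 18 = 1, and ∂_2 has invariant factor 2 > 1, so H_1 = Z ⊕ Z_2.
  H_2: rank ker ∂_2 − rank ∂_3 = (18 − 18) − 0 = 0, and there is no ∂_3, so H_2 = 0.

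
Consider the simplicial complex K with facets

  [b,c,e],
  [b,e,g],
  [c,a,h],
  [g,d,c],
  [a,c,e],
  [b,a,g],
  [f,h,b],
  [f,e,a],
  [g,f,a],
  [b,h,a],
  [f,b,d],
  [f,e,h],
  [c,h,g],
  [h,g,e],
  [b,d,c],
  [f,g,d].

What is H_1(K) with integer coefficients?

H_1 = Z^2.

Fix the vertex order a < b < c < d < e < f < g < h and write every simplex with vertices in increasing order. Then dim K = 2 and the simplices of K are:

  0-simplices (8): a, b, c, d, e, f, g, h
  1-simplices (24): ab, ac, ae, af, ag, ah, bc, bd, be, bf, bg, bh, cd, ce, cg, ch, df, dg, ef, eg, eh, fg, fh, gh
  2-simplices (16): abg, abh, ace, ach, aef, afg, bcd, bce, bdf, beg, bfh, cdg, cgh, dfg, efh, egh

giving chain groups C_0 ≅ Z^8, C_1 ≅ Z^24, C_2 ≅ Z^16.

Boundary ∂_1: C_1 → C_0 is given by ∂[p,q] = [q] − [p].
The 8×24 boundary matrix has rank 7 and Smith normal form diag(1,1,1,1,1,1,1).

Boundary ∂_2: C_2 → C_1 acts by ∂[p,q,r] = [q,r] − [p,r] + [p,q]. For instance
  ∂abg = bg − ag + ab,
  ∂cdg = dg − cg + cd.
This gives a 24×16 integer matrix of rank 15; reducing to Smith normal form yields diagonal entries (1,1,1,1,1,1,1,1,1,1,1,1,1,1,1).

Computing H_k = (kernel of ∂_k) / (image of ∂_{k+1}):

  H_1: rank ker ∂_1 − rank ∂_2 = (24 − 7) − 15 = 2, and the invariant factors of ∂_2 are all 1, so H_1 ≅ Z^2.

(K is a triangulation of the torus T^2.)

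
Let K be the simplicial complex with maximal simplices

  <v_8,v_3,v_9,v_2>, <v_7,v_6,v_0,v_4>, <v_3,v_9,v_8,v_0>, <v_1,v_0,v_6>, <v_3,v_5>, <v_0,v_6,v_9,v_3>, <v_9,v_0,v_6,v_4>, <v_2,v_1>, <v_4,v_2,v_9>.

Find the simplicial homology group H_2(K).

Fix the vertex order v_0 < v_1 < v_2 < v_3 < v_4 < v_5 < v_6 < v_7 < v_8 < v_9 and write every simplex with vertices in increasing order. Then dim K = 3 and the simplices of K are:

  0-simplices (10): [v_0], [v_1], [v_2], [v_3], [v_4], [v_5], [v_6], [v_7], [v_8], [v_9]
  1-simplices (23): (23 of them)
  2-simplices (18): (18 of them)
  3-simplices (5): [v_0,v_3,v_6,v_9], [v_0,v_3,v_8,v_9], [v_0,v_4,v_6,v_7], [v_0,v_4,v_6,v_9], [v_2,v_3,v_8,v_9]

Hence C_0 ≅ Z^10, C_1 ≅ Z^23, C_2 ≅ Z^18, C_3 ≅ Z^5.

The boundary map ∂_1: C_1 → C_0 sends each edge [p,q] (with p < q) to q − p.
The resulting 10×23 matrix has rank 9, and its Smith normal form has invariant factors (1,1,1,1,1,1,1,1,1).

The boundary map ∂_2: C_2 → C_1 sends each 2-simplex [p,q,r] to [q,r] − [p,r] + [p,q]. For instance
  ∂[v_0,v_1,v_6] = [v_1,v_6] − [v_0,v_6] + [v_0,v_1],
  ∂[v_0,v_6,v_7] = [v_6,v_7] − [v_0,v_7] + [v_0,v_6].
The resulting 23×18 matrix has rank 13, and its Smith normal form has invariant factors (1,1,1,1,1,1,1,1,1,1,1,1,1).

∂_3: C_3 → C_2 sends each 3-simplex σ to the alternating sum Σ_i (−1)^i (σ with its i-th vertex removed). For instance
  ∂[v_0,v_3,v_6,v_9] = [v_3,v_6,v_9] − [v_0,v_6,v_9] + [v_0,v_3,v_9] − [v_0,v_3,v_6],
  ∂[v_2,v_3,v_8,v_9] = [v_3,v_8,v_9] − [v_2,v_8,v_9] + [v_2,v_3,v_9] − [v_2,v_3,v_8].
This gives a 18×5 integer matrix of rank 5; reducing to Smith normal form yields diagonal entries (1,1,1,1,1).

Now H_k = ker ∂_k / im ∂_{k+1}, so:

  H_2: rank ker ∂_2 − rank ∂_3 = (18 − 13) − 5 = 0, and the invariant factors of ∂_3 are all 1, so H_2 = 0.

H_2 ≅ 0.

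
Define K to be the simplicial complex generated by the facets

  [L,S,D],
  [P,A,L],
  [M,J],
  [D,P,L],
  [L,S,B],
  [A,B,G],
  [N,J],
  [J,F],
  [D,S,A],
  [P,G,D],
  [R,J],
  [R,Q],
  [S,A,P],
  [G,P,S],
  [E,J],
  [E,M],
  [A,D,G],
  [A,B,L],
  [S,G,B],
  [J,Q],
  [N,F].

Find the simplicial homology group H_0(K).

H_0 = Z^2.

K has 14 vertices, 27 edges, 12 triangles.
rank ∂_0 = 0, rank ∂_1 = 12 ⇒ b_0 = 14 − 0 − 12 = 2; all invariant factors of ∂_1 are 1 so no torsion. So H_0 = Z^2.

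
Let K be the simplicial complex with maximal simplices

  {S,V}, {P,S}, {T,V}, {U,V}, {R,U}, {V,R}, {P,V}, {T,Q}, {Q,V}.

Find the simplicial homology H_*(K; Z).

We work with the vertex ordering P < Q < R < S < T < U < V. The simplices of K, each written with vertices in increasing order, are:

  0-simplices (7): P, Q, R, S, T, U, V
  1-simplices (9): PS, PV, QT, QV, RU, RV, SV, TV, UV

so the chain groups are C_0 ≅ Z^7, C_1 ≅ Z^9.

Boundary ∂_1: C_1 → C_0 sends each edge [p,q] (with p < q) to q − p.
The resulting 7×9 matrix has rank 6, and its Smith normal form has invariant factors (1,1,1,1,1,1).

From H_k ≅ ker(∂_k) / im(∂_{k+1}) we obtain:

  H_0: rank C_0 − rank ∂_1 = 7 − 6 = 1, and the invariant factors of ∂_1 are all 1, so H_0 ≅ Z.
  H_1: rank ker ∂_1 − rank ∂_2 = (9 − 6) − 0 = 3, and there is no ∂_2, so H_1 ≅ Z^3.

As a check, the Euler characteristic is 7 − 9 = -2, which agrees with 1 − 3 = -2.

H_0 = Z,  H_1 = Z^3.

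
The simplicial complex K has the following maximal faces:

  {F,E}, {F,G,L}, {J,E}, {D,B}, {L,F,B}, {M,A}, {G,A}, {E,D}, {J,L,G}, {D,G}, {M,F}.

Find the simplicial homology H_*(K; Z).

H_0 = Z,  H_1 = Z^4,  H_2 = 0.

Order the vertices as A < B < D < E < F < G < J < L < M. Listing each simplex with vertices in this order, K has dimension 2 with simplices:

  0-simplices (9): A, B, D, E, F, G, J, L, M
  1-simplices (15): AG, AM, BD, BF, BL, DE, DG, EF, EJ, FG, FL, FM, GJ, GL, JL
  2-simplices (3): BFL, FGL, GJL

giving chain groups C_0 ≅ Z^9, C_1 ≅ Z^15, C_2 ≅ Z^3.

Boundary ∂_1: C_1 → C_0 is given by ∂[p,q] = [q] − [p]. For instance
  ∂FM = M − F.
The 9×15 boundary matrix has rank 8 and Smith normal form diag(1,1,1,1,1,1,1,1).

The boundary map ∂_2: C_2 → C_1 acts by ∂[p,q,r] = [q,r] − [p,r] + [p,q]. For instance
  ∂BFL = FL − BL + BF,
  ∂FGL = GL − FL + FG.
The 15×3 boundary matrix has rank 3 and Smith normal form diag(1,1,1).

From H_k ≅ ker(∂_k) / im(∂_{k+1}) we obtain:

  H_0: rank C_0 − rank ∂_1 = 9 − 8 = 1, and the invariant factors of ∂_1 are all 1, so H_0 = Z.
  H_1: rank ker ∂_1 − rank ∂_2 = (15 − 8) − 3 = 4, and the invariant factors of ∂_2 are all 1, so H_1 = Z^4.
  H_2: rank ker ∂_2 − rank ∂_3 = (3 − 3) − 0 = 0, and there is no ∂_3, so H_2 = 0.

As a check, the Euler characteristic is 9 − 15 + 3 = -3, which agrees with 1 − 4 + 0 = -3.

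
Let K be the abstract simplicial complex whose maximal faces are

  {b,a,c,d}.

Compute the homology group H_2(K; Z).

H_2 ≅ 0.

Order the vertices as a < b < c < d. Listing each simplex with vertices in this order, K has dimension 3 with simplices:

  0-simplices (4): a, b, c, d
  1-simplices (6): ab, ac, ad, bc, bd, cd
  2-simplices (4): abc, abd, acd, bcd
  3-simplices (1): abcd

giving chain groups C_0 ≅ Z^4, C_1 ≅ Z^6, C_2 ≅ Z^4, C_3 ≅ Z^1.

Boundary ∂_1: C_1 → C_0 maps an edge to its endpoints' difference, ∂[p,q] = q − p. For instance
  ∂bc = c − b.
As a 4×6 matrix over Z this has rank 3, with invariant factors (1,1,1).

∂_2: C_2 → C_1 sends each 2-simplex [p,q,r] to [q,r] − [p,r] + [p,q]. For instance
  ∂abd = bd − ad + ab,
  ∂bcd = cd − bd + bc.
As a 6×4 matrix over Z this has rank 3, with invariant factors (1,1,1).

Boundary ∂_3: C_3 → C_2 sends each 3-simplex σ to the alternating sum Σ_i (−1)^i (σ with its i-th vertex removed). For instance
  ∂abcd = bcd − acd + abd − abc.
As a 4×1 matrix over Z this has rank 1, with invariant factors (1).

From H_k ≅ ker(∂_k) / im(∂_{k+1}) we obtain:

  H_2: rank ker ∂_2 − rank ∂_3 = (4 − 3) − 1 = 0, and the invariant factors of ∂_3 are all 1, so H_2 = 0.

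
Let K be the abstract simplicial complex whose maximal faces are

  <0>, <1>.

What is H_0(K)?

Order the vertices as 0 < 1. Listing each simplex with vertices in this order, K has dimension 0 with simplices:

  0-simplices (2): [0], [1]

Hence C_0 ≅ Z^2.

Now H_k = ker ∂_k / im ∂_{k+1}, so:

  H_0: rank C_0 − rank ∂_1 = 2 − 0 = 2, and there is no ∂_1, so H_0 = Z^2.

H_0 ≅ Z^2.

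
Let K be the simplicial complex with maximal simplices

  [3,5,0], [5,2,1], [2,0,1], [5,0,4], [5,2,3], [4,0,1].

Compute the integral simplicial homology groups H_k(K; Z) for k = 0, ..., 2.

Fix the vertex order 0 < 1 < 2 < 3 < 4 < 5 and write every simplex with vertices in increasing order. Then dim K = 2 and the simplices of K are:

  0-simplices (6): [0], [1], [2], [3], [4], [5]
  1-simplices (12): [0,1], [0,2], [0,3], [0,4], [0,5], [1,2], [1,4], [1,5], [2,3], [2,5], [3,5], [4,5]
  2-simplices (6): [0,1,2], [0,1,4], [0,3,5], [0,4,5], [1,2,5], [2,3,5]

giving chain groups C_0 ≅ Z^6, C_1 ≅ Z^12, C_2 ≅ Z^6.

Boundary ∂_1: C_1 → C_0 is given by ∂[p,q] = [q] − [p].
As a 6×12 matrix over Z this has rank 5, with invariant factors (1,1,1,1,1).

The boundary map ∂_2: C_2 → C_1 acts by ∂[p,q,r] = [q,r] − [p,r] + [p,q]. For instance
  ∂[0,3,5] = [3,5] − [0,5] + [0,3],
  ∂[2,3,5] = [3,5] − [2,5] + [2,3].
As a 12×6 matrix over Z this has rank 6, with invariant factors (1,1,1,1,1,1).

From H_k ≅ ker(∂_k) / im(∂_{k+1}) we obtain:

  H_0: rank C_0 − rank ∂_1 = 6 − 5 = 1, and the invariant factors of ∂_1 are all 1, so H_0 = Z.
  H_1: rank ker ∂_1 − rank ∂_2 = (12 − 5) − 6 = 1, and the invariant factors of ∂_2 are all 1, so H_1 = Z.
  H_2: rank ker ∂_2 − rank ∂_3 = (6 − 6) − 0 = 0, and there is no ∂_3, so H_2 = 0.

H_0 = Z,  H_1 = Z,  H_2 = 0.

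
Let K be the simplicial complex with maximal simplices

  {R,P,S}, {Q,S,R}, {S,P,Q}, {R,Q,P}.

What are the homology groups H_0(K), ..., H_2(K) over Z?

H_0 = Z,  H_1 = 0,  H_2 = Z.

K has 4 vertices, 6 edges, 4 triangles.
rank ∂_0 = 0, rank ∂_1 = 3 ⇒ b_0 = 4 − 0 − 3 = 1; all invariant factors of ∂_1 are 1 so no torsion. So H_0 = Z.
rank ∂_1 = 3, rank ∂_2 = 3 ⇒ b_1 = 6 − 3 − 3 = 0; all invariant factors of ∂_2 are 1 so no torsion. So H_1 = 0.
rank ∂_2 = 3, rank ∂_3 = 0 ⇒ b_2 = 4 − 3 − 0 = 1. So H_2 = Z.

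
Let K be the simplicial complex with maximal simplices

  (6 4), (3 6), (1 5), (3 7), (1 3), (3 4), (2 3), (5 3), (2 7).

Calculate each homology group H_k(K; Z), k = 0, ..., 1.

H_0 = Z,  H_1 = Z^3.

Fix the vertex order 1 < 2 < 3 < 4 < 5 < 6 < 7 and write every simplex with vertices in increasing order. Then dim K = 1 and the simplices of K are:

  0-simplices (7): [1], [2], [3], [4], [5], [6], [7]
  1-simplices (9): [1,3], [1,5], [2,3], [2,7], [3,4], [3,5], [3,6], [3,7], [4,6]

giving chain groups C_0 ≅ Z^7, C_1 ≅ Z^9.

Boundary ∂_1: C_1 → C_0 is given by ∂[p,q] = [q] − [p]. For instance
  ∂[1,3] = [3] − [1].
The 7×9 boundary matrix has rank 6 and Smith normal form diag(1,1,1,1,1,1).

Now H_k = ker ∂_k / im ∂_{k+1}, so:

  H_0: rank C_0 − rank ∂_1 = 7 − 6 = 1, and the invariant factors of ∂_1 are all 1, so H_0 = Z.
  H_1: rank ker ∂_1 − rank ∂_2 = (9 − 6) − 0 = 3, and there is no ∂_2, so H_1 = Z^3.

As a check, the Euler characteristic is 7 − 9 = -2, which agrees with 1 − 3 = -2.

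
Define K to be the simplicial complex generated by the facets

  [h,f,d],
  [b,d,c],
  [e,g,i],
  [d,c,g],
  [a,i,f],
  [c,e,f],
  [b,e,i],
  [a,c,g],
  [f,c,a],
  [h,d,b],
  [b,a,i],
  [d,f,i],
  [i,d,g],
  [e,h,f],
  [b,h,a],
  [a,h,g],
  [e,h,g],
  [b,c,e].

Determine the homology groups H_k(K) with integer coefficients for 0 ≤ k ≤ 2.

K has 9 vertices, 27 edges, 18 triangles.
rank ∂_0 = 0, rank ∂_1 = 8 ⇒ b_0 = 9 − 0 − 8 = 1; all invariant factors of ∂_1 are 1 so no torsion. So H_0 = Z.
rank ∂_1 = 8, rank ∂_2 = 17 ⇒ b_1 = 27 − 8 − 17 = 2; all invariant factors of ∂_2 are 1 so no torsion. So H_1 = Z^2.
rank ∂_2 = 17, rank ∂_3 = 0 ⇒ b_2 = 18 − 17 − 0 = 1. So H_2 = Z.

H_0 = Z,  H_1 = Z^2,  H_2 = Z.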